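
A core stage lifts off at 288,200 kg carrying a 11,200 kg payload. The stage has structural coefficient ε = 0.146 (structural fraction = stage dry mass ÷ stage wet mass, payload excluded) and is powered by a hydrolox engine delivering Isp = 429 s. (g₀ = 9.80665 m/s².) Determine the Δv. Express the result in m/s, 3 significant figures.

Stage wet mass = m₀ − payload = 288,200 − 11,200 = 277,000 kg.
Stage dry mass = ε × stage wet mass = 0.146 × 277,000 = 40,442 kg.
Burnout mass m_f = stage dry + payload = 40,442 + 11,200 = 51,642 kg.
v_e = Isp · g₀ = 429 × 9.80665 = 4207.1 m/s.
Δv = v_e · ln(288,200/51,642) = 4207.1 × ln(5.581) = 4207.1 × 1.7193 ≈ 7233 m/s.

Δv ≈ 7230 m/s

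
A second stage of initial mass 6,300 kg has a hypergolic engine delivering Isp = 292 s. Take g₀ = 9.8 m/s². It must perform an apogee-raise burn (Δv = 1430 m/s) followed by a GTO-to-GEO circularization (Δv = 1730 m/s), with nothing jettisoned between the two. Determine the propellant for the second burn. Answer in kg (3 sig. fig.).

v_e = Isp · g₀ = 292 × 9.8 = 2861.6 m/s.
After the first burn: m = 6300 × exp(−1430/2861.6) = 6300 × 0.60670 = 3,822.21 kg.
After the second burn: m = 3,822.21 × exp(−1730/2861.6) = 3,822.21 × 0.54632 = 2,088.15 kg.
Second-burn propellant = 3,822.21 − 2,088.15 = 1,734.06 kg.

propellant for the second burn ≈ 1730 kg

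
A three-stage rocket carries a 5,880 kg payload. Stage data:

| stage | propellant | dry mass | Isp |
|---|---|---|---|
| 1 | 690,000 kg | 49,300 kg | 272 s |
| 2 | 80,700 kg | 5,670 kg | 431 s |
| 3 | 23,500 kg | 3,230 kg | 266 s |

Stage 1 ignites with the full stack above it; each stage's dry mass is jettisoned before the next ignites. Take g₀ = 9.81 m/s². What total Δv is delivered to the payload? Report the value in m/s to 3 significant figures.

Ignition mass of stage 1 = 690,000+49,300 + 80,700+5,670 + 23,500+3,230 + 5,880 = 858,280 kg.
Stage 1: m₀ = 858,280 kg, m_f = 858,280 − 690,000 = 168,280 kg; Δv = 272×9.81×ln(5.1) = 2668.3×1.6293 ≈ 4347 m/s.
Stage 2: m₀ = 118,980 kg, m_f = 118,980 − 80,700 = 38,280 kg; Δv = 431×9.81×ln(3.108) = 4228.1×1.1340 ≈ 4795 m/s.
Stage 3: m₀ = 32,610 kg, m_f = 32,610 − 23,500 = 9,110 kg; Δv = 266×9.81×ln(3.58) = 2609.5×1.2752 ≈ 3328 m/s.
Total Δv = 4347 + 4795 + 3328 = 12470 m/s.

Δv ≈ 12500 m/s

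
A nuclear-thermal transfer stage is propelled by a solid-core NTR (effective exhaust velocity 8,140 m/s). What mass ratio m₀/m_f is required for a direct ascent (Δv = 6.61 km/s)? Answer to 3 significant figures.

mass ratio ≈ 2.25

m₀/m_f = exp(Δv / v_e) = exp(6610 / 8140.0) = exp(0.8120) = 2.2525.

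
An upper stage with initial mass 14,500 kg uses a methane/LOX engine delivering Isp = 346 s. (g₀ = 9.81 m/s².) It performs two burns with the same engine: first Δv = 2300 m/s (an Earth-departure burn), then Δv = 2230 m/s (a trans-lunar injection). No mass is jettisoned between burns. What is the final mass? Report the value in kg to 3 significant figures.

final mass ≈ 3820 kg

v_e = Isp · g₀ = 346 × 9.81 = 3394.3 m/s.
After the first burn: m = 14500 × exp(−2300/3394.3) = 14500 × 0.50783 = 7,363.54 kg.
After the second burn: m = 7,363.54 × exp(−2230/3394.3) = 7,363.54 × 0.51841 = 3,817.33 kg.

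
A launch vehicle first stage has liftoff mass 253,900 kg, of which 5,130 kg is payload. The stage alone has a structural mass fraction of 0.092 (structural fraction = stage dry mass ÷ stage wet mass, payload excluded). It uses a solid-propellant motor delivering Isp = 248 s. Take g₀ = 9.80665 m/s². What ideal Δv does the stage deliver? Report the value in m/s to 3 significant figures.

Δv ≈ 5360 m/s

Stage wet mass = m₀ − payload = 253,900 − 5,130 = 248,770 kg.
Stage dry mass = ε × stage wet mass = 0.092 × 248,770 = 22,886.8 kg.
Burnout mass m_f = stage dry + payload = 22,886.8 + 5,130 = 28,016.8 kg.
v_e = Isp · g₀ = 248 × 9.80665 = 2432.0 m/s.
Rocket equation: Δv = v_e · ln(253,900/28,016.8) = 2432.0 × ln(9.062) = 2432.0 × 2.2041 ≈ 5361 m/s.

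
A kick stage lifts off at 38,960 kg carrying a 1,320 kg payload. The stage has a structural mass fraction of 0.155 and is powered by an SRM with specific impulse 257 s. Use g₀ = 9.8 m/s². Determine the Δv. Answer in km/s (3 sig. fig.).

Δv ≈ 4.27 km/s

Stage wet mass = m₀ − payload = 38,960 − 1,320 = 37,640 kg.
Stage dry mass = ε × stage wet mass = 0.155 × 37,640 = 5,834.2 kg.
Burnout mass m_f = stage dry + payload = 5,834.2 + 1,320 = 7,154.2 kg.
v_e = Isp · g₀ = 257 × 9.8 = 2518.6 m/s.
From the ideal rocket equation, Δv = v_e · ln(38,960/7,154.2) = 2518.6 × ln(5.446) = 2518.6 × 1.6948 ≈ 4269 m/s.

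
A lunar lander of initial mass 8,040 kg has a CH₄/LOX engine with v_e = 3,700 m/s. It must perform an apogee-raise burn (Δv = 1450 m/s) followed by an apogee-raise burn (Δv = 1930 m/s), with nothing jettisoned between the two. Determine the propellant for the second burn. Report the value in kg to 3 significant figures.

After the first burn: m = 8040 × exp(−1450/3700.0) = 8040 × 0.67578 = 5,433.27 kg.
After the second burn: m = 5,433.27 × exp(−1930/3700.0) = 5,433.27 × 0.59356 = 3,224.97 kg.
Second-burn propellant = 5,433.27 − 3,224.97 = 2,208.3 kg.

propellant for the second burn ≈ 2210 kg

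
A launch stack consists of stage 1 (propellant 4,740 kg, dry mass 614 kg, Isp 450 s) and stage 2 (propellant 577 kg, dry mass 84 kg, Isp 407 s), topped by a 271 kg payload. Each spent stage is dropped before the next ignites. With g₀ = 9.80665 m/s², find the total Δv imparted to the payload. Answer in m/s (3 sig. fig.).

Ignition mass of stage 1 = 4,740+614 + 577+84 + 271 = 6,286 kg.
Stage 1: m₀ = 6,286 kg, m_f = 6,286 − 4,740 = 1,546 kg; Δv = 450×9.80665×ln(4.066) = 4413.0×1.4027 ≈ 6190 m/s.
Stage 2: m₀ = 932 kg, m_f = 932 − 577 = 355 kg; Δv = 407×9.80665×ln(2.625) = 3991.3×0.9652 ≈ 3852 m/s.
Total Δv = 6190 + 3852 = 10042 m/s.

Δv ≈ 10000 m/s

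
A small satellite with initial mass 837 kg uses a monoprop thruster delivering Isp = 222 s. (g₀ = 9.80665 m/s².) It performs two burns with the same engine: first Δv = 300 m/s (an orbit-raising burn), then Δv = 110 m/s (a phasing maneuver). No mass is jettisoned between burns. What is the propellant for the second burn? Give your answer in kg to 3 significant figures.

propellant for the second burn ≈ 35.9 kg

v_e = Isp · g₀ = 222 × 9.80665 = 2177.1 m/s.
After the first burn: m = 837 × exp(−300/2177.1) = 837 × 0.87127 = 729.253 kg.
After the second burn: m = 729.253 × exp(−110/2177.1) = 729.253 × 0.95073 = 693.323 kg.
Second-burn propellant = 729.253 − 693.323 = 35.93 kg.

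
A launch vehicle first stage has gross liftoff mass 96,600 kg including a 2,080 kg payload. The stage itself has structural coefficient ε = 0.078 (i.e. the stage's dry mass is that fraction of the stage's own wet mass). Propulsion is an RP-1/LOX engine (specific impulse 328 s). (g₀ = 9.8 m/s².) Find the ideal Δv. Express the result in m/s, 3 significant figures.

Δv ≈ 7470 m/s

Stage wet mass = m₀ − payload = 96,600 − 2,080 = 94,520 kg.
Stage dry mass = ε × stage wet mass = 0.078 × 94,520 = 7,372.56 kg.
Burnout mass m_f = stage dry + payload = 7,372.56 + 2,080 = 9,452.56 kg.
v_e = Isp · g₀ = 328 × 9.8 = 3214.4 m/s.
Using Δv = v_e ln(m₀/m_f): Δv = v_e · ln(96,600/9,452.56) = 3214.4 × ln(10.22) = 3214.4 × 2.3243 ≈ 7471 m/s.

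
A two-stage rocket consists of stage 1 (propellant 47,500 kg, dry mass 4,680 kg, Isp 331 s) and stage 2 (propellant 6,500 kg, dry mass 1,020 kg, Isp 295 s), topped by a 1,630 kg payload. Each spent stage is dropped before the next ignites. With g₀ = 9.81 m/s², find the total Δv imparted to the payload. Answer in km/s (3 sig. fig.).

Δv ≈ 8.42 km/s

Ignition mass of stage 1 = 47,500+4,680 + 6,500+1,020 + 1,630 = 61,330 kg.
Stage 1: m₀ = 61,330 kg, m_f = 61,330 − 47,500 = 13,830 kg; Δv = 331×9.81×ln(4.435) = 3247.1×1.4894 ≈ 4836 m/s.
Stage 2: m₀ = 9,150 kg, m_f = 9,150 − 6,500 = 2,650 kg; Δv = 295×9.81×ln(3.453) = 2894.0×1.2392 ≈ 3586 m/s.
Total Δv = 4836 + 3586 = 8422 m/s.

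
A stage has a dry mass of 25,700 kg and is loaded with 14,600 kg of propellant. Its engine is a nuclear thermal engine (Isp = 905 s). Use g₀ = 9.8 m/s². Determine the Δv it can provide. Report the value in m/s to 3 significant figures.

v_e = Isp · g₀ = 905 × 9.8 = 8869.0 m/s.
m₀ = m_dry + m_prop = 25,700 + 14,600 = 40,300 kg.
Δv = v_e · ln(m₀/m_f) = 8869.0 × ln(1.568) = 8869.0 × 0.4499 ≈ 3989.8 m/s.

Δv ≈ 3990 m/s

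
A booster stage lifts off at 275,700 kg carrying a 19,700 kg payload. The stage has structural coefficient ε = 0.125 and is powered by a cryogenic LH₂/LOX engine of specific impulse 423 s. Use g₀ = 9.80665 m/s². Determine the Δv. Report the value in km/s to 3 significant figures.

Stage wet mass = m₀ − payload = 275,700 − 19,700 = 256,000 kg.
Stage dry mass = ε × stage wet mass = 0.125 × 256,000 = 32,000 kg.
Burnout mass m_f = stage dry + payload = 32,000 + 19,700 = 51,700 kg.
v_e = Isp · g₀ = 423 × 9.80665 = 4148.2 m/s.
Using Δv = v_e ln(m₀/m_f): Δv = v_e · ln(275,700/51,700) = 4148.2 × ln(5.333) = 4148.2 × 1.6739 ≈ 6944 m/s.

Δv ≈ 6.94 km/s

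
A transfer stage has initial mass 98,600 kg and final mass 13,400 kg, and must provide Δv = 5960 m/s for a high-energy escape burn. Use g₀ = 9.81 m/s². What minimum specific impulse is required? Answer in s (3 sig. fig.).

Isp ≈ 304 s

ln(m₀/m_f) = ln(98600/13400) = ln(7.358) = 1.9958.
v_e = Δv / ln(m₀/m_f) = 5960 / 1.9958 = 2986.2 m/s.
Isp = v_e / g₀ = 2986.2 / 9.81 = 304.4 s.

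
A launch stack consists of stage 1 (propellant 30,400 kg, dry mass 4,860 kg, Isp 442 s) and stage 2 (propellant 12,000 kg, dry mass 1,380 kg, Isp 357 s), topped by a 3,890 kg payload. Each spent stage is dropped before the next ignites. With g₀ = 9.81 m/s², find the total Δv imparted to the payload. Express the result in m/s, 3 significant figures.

Δv ≈ 7910 m/s

Ignition mass of stage 1 = 30,400+4,860 + 12,000+1,380 + 3,890 = 52,530 kg.
Stage 1: m₀ = 52,530 kg, m_f = 52,530 − 30,400 = 22,130 kg; Δv = 442×9.81×ln(2.374) = 4336.0×0.8645 ≈ 3748 m/s.
Stage 2: m₀ = 17,270 kg, m_f = 17,270 − 12,000 = 5,270 kg; Δv = 357×9.81×ln(3.277) = 3502.2×1.1869 ≈ 4157 m/s.
Total Δv = 3748 + 4157 = 7905 m/s.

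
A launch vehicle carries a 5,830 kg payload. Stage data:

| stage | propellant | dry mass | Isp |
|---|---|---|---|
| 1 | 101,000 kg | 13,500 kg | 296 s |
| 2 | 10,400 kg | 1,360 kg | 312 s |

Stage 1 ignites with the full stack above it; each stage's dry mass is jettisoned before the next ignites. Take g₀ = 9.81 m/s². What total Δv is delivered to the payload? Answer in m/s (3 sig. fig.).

Ignition mass of stage 1 = 101,000+13,500 + 10,400+1,360 + 5,830 = 132,090 kg.
Stage 1: m₀ = 132,090 kg, m_f = 132,090 − 101,000 = 31,090 kg; Δv = 296×9.81×ln(4.249) = 2903.8×1.4466 ≈ 4201 m/s.
Stage 2: m₀ = 17,590 kg, m_f = 17,590 − 10,400 = 7,190 kg; Δv = 312×9.81×ln(2.446) = 3060.7×0.8946 ≈ 2738 m/s.
Total Δv = 4201 + 2738 = 6939 m/s.

Δv ≈ 6940 m/s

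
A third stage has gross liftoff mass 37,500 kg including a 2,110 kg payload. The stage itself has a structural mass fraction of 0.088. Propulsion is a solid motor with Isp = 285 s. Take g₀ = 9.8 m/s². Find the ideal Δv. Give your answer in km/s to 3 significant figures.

Stage wet mass = m₀ − payload = 37,500 − 2,110 = 35,390 kg.
Stage dry mass = ε × stage wet mass = 0.088 × 35,390 = 3,114.32 kg.
Burnout mass m_f = stage dry + payload = 3,114.32 + 2,110 = 5,224.32 kg.
v_e = Isp · g₀ = 285 × 9.8 = 2793.0 m/s.
Δv = v_e · ln(37,500/5,224.32) = 2793.0 × ln(7.178) = 2793.0 × 1.9710 ≈ 5505 m/s.

Δv ≈ 5.51 km/s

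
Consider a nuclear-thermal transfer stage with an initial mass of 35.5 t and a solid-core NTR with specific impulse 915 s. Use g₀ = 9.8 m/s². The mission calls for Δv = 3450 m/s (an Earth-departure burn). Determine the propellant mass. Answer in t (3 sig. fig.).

v_e = Isp · g₀ = 915 × 9.8 = 8967.0 m/s.
m₀/m_f = exp(Δv / v_e) = exp(3450 / 8967.0) = exp(0.3847) = 1.4692.
m_f = 35.5 / 1.4692 = 24.1628 t, so propellant = m₀ − m_f = 35.5 − 24.1628 = 11.3372 t.

propellant mass ≈ 11.3 t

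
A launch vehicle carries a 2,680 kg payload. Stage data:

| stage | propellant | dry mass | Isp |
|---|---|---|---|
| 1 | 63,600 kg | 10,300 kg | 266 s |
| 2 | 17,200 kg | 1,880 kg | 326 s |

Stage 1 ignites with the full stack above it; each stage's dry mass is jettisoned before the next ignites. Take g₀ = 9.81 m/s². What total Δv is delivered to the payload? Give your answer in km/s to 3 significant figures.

Δv ≈ 7.85 km/s

Ignition mass of stage 1 = 63,600+10,300 + 17,200+1,880 + 2,680 = 95,660 kg.
Stage 1: m₀ = 95,660 kg, m_f = 95,660 − 63,600 = 32,060 kg; Δv = 266×9.81×ln(2.984) = 2609.5×1.0932 ≈ 2853 m/s.
Stage 2: m₀ = 21,760 kg, m_f = 21,760 − 17,200 = 4,560 kg; Δv = 326×9.81×ln(4.772) = 3198.1×1.5628 ≈ 4998 m/s.
Total Δv = 2853 + 4998 = 7851 m/s.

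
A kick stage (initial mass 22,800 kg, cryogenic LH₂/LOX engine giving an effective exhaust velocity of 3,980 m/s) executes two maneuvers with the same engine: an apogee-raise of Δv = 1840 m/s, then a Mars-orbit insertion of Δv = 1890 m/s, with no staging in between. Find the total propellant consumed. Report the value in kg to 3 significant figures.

After the first burn: m = 22800 × exp(−1840/3980.0) = 22800 × 0.62983 = 14,360.1 kg.
After the second burn: m = 14,360.1 × exp(−1890/3980.0) = 14,360.1 × 0.62196 = 8,931.41 kg.
Total propellant = m₀ − m_final = 22800 − 8,931.41 = 13,868.59 kg.

total propellant consumed ≈ 13900 kg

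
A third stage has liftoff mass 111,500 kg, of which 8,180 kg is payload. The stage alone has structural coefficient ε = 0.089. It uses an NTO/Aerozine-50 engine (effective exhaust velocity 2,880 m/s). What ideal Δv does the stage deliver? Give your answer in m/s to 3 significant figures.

Δv ≈ 5350 m/s

Stage wet mass = m₀ − payload = 111,500 − 8,180 = 103,320 kg.
Stage dry mass = ε × stage wet mass = 0.089 × 103,320 = 9,195.48 kg.
Burnout mass m_f = stage dry + payload = 9,195.48 + 8,180 = 17,375.48 kg.
Δv = v_e · ln(111,500/17,375.48) = 2880.0 × ln(6.417) = 2880.0 × 1.8590 ≈ 5354 m/s.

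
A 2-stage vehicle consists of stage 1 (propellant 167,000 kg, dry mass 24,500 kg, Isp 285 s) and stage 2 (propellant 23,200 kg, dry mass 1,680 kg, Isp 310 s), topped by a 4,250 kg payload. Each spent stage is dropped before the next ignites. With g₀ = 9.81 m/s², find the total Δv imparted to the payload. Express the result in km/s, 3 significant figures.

Ignition mass of stage 1 = 167,000+24,500 + 23,200+1,680 + 4,250 = 220,630 kg.
Stage 1: m₀ = 220,630 kg, m_f = 220,630 − 167,000 = 53,630 kg; Δv = 285×9.81×ln(4.114) = 2795.9×1.4144 ≈ 3954 m/s.
Stage 2: m₀ = 29,130 kg, m_f = 29,130 − 23,200 = 5,930 kg; Δv = 310×9.81×ln(4.912) = 3041.1×1.5917 ≈ 4841 m/s.
Total Δv = 3954 + 4841 = 8795 m/s.

Δv ≈ 8.80 km/s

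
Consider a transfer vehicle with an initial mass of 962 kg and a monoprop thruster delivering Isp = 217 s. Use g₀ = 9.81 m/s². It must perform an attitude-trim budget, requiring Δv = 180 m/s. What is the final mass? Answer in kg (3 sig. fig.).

final mass ≈ 884 kg

v_e = Isp · g₀ = 217 × 9.81 = 2128.8 m/s.
By the Tsiolkovsky rocket equation, m₀/m_f = exp(Δv / v_e) = exp(180 / 2128.8) = exp(0.0846) = 1.0882.
m_f = m₀ / 1.0882 = 962 / 1.0882 = 884.029 kg.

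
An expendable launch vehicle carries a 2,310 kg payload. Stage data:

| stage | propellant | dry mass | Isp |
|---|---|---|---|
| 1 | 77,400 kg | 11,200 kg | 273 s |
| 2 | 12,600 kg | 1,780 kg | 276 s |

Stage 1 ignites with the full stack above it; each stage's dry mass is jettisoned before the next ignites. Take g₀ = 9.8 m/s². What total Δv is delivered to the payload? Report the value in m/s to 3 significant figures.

Ignition mass of stage 1 = 77,400+11,200 + 12,600+1,780 + 2,310 = 105,290 kg.
Stage 1: m₀ = 105,290 kg, m_f = 105,290 − 77,400 = 27,890 kg; Δv = 273×9.8×ln(3.775) = 2675.4×1.3285 ≈ 3554 m/s.
Stage 2: m₀ = 16,690 kg, m_f = 16,690 − 12,600 = 4,090 kg; Δv = 276×9.8×ln(4.081) = 2704.8×1.4063 ≈ 3804 m/s.
Total Δv = 3554 + 3804 = 7358 m/s.

Δv ≈ 7360 m/s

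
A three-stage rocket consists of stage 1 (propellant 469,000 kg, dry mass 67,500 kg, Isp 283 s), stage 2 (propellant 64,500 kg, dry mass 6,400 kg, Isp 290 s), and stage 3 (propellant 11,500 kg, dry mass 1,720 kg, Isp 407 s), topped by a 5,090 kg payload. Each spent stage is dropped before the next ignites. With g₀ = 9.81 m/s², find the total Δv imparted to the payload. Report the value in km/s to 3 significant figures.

Δv ≈ 11.4 km/s

Ignition mass of stage 1 = 469,000+67,500 + 64,500+6,400 + 11,500+1,720 + 5,090 = 625,710 kg.
Stage 1: m₀ = 625,710 kg, m_f = 625,710 − 469,000 = 156,710 kg; Δv = 283×9.81×ln(3.993) = 2776.2×1.3845 ≈ 3844 m/s.
Stage 2: m₀ = 89,210 kg, m_f = 89,210 − 64,500 = 24,710 kg; Δv = 290×9.81×ln(3.61) = 2844.9×1.2838 ≈ 3652 m/s.
Stage 3: m₀ = 18,310 kg, m_f = 18,310 − 11,500 = 6,810 kg; Δv = 407×9.81×ln(2.689) = 3992.7×0.9891 ≈ 3949 m/s.
Total Δv = 3844 + 3652 + 3949 = 11445 m/s.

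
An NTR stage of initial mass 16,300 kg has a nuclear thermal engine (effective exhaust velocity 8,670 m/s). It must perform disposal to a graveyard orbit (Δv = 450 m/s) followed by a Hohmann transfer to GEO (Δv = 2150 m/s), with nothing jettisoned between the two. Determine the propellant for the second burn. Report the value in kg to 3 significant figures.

After the first burn: m = 16300 × exp(−450/8670.0) = 16300 × 0.94942 = 15,475.5 kg.
After the second burn: m = 15,475.5 × exp(−2150/8670.0) = 15,475.5 × 0.78037 = 12,076.6 kg.
Second-burn propellant = 15,475.5 − 12,076.6 = 3,398.9 kg.

propellant for the second burn ≈ 3400 kg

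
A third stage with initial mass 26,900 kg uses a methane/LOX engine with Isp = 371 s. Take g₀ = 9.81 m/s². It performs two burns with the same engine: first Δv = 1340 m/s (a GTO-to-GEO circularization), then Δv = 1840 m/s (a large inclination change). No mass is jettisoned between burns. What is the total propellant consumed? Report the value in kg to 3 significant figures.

total propellant consumed ≈ 15700 kg

v_e = Isp · g₀ = 371 × 9.81 = 3639.5 m/s.
After the first burn: m = 26900 × exp(−1340/3639.5) = 26900 × 0.69199 = 18,614.5 kg.
After the second burn: m = 18,614.5 × exp(−1840/3639.5) = 18,614.5 × 0.60317 = 11,227.7 kg.
Total propellant = m₀ − m_final = 26900 − 11,227.7 = 15,672.3 kg.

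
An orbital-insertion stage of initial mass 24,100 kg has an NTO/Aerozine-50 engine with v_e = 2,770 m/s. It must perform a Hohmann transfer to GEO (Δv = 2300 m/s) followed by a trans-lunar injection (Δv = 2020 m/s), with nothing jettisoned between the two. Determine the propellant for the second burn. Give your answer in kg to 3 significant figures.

After the first burn: m = 24100 × exp(−2300/2770.0) = 24100 × 0.43591 = 10,505.4 kg.
After the second burn: m = 10,505.4 × exp(−2020/2770.0) = 10,505.4 × 0.48227 = 5,066.44 kg.
Second-burn propellant = 10,505.4 − 5,066.44 = 5,438.96 kg.

propellant for the second burn ≈ 5440 kg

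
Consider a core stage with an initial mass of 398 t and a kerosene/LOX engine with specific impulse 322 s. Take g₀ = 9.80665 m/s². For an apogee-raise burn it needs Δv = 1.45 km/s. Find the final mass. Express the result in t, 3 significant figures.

final mass ≈ 251 t

v_e = Isp · g₀ = 322 × 9.80665 = 3157.7 m/s.
Using Δv = v_e ln(m₀/m_f): m₀/m_f = exp(Δv / v_e) = exp(1450 / 3157.7) = exp(0.4592) = 1.5828.
m_f = m₀ / 1.5828 = 398 / 1.5828 = 251.453 t.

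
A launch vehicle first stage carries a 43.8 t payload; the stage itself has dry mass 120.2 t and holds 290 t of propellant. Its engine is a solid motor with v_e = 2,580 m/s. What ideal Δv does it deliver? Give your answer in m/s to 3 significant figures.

m₀ = payload + dry + propellant = 43.8 + 120.2 + 290 = 454 t.
m_f = payload + dry = 43.8 + 120.2 = 164 t.
Using Δv = v_e ln(m₀/m_f): Δv = v_e · ln(m₀/m_f) = 2580.0 × ln(2.768) = 2580.0 × 1.0182 ≈ 2627.0 m/s.

Δv ≈ 2630 m/s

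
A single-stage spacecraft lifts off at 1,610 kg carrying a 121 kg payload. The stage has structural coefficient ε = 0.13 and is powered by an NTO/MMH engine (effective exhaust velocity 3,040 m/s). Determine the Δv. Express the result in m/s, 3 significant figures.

Stage wet mass = m₀ − payload = 1,610 − 121 = 1,489 kg.
Stage dry mass = ε × stage wet mass = 0.13 × 1,489 = 193.57 kg.
Burnout mass m_f = stage dry + payload = 193.57 + 121 = 314.57 kg.
Rocket equation: Δv = v_e · ln(1,610/314.57) = 3040.0 × ln(5.118) = 3040.0 × 1.6328 ≈ 4964 m/s.

Δv ≈ 4960 m/s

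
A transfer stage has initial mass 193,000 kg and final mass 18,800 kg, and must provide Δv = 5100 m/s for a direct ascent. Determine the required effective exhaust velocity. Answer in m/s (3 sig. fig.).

ln(m₀/m_f) = ln(193000/18800) = ln(10.27) = 2.3288.
v_e = Δv / ln(m₀/m_f) = 5100 / 2.3288 = 2189.9 m/s.

v_e ≈ 2190 m/s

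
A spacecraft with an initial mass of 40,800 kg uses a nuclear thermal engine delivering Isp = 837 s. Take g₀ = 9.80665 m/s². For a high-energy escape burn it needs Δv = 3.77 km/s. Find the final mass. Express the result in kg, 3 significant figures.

final mass ≈ 25800 kg

v_e = Isp · g₀ = 837 × 9.80665 = 8208.2 m/s.
Using Δv = v_e ln(m₀/m_f): m₀/m_f = exp(Δv / v_e) = exp(3770 / 8208.2) = exp(0.4593) = 1.5830.
m_f = m₀ / 1.5830 = 40,800 / 1.5830 = 25,773.8 kg.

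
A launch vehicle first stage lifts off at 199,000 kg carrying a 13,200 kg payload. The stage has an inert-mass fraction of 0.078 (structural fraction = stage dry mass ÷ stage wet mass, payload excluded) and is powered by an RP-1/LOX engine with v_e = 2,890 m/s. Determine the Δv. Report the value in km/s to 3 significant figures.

Δv ≈ 5.70 km/s

Stage wet mass = m₀ − payload = 199,000 − 13,200 = 185,800 kg.
Stage dry mass = ε × stage wet mass = 0.078 × 185,800 = 14,492.4 kg.
Burnout mass m_f = stage dry + payload = 14,492.4 + 13,200 = 27,692.4 kg.
Δv = v_e · ln(199,000/27,692.4) = 2890.0 × ln(7.186) = 2890.0 × 1.9721 ≈ 5700 m/s.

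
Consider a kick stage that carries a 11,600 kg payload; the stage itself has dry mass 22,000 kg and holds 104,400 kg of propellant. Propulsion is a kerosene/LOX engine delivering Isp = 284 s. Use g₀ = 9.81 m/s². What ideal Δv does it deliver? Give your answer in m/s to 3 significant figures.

Δv ≈ 3940 m/s

v_e = Isp · g₀ = 284 × 9.81 = 2786.0 m/s.
m₀ = payload + dry + propellant = 11,600 + 22,000 + 104,400 = 138,000 kg.
m_f = payload + dry = 11,600 + 22,000 = 33,600 kg.
Δv = v_e · ln(m₀/m_f) = 2786.0 × ln(4.107) = 2786.0 × 1.4127 ≈ 3935.9 m/s.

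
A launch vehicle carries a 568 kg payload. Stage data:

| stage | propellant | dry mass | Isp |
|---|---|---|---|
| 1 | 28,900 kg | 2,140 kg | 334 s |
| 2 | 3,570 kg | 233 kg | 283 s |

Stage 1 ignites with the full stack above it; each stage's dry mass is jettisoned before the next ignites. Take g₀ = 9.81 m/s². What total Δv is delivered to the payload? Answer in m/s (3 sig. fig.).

Δv ≈ 10300 m/s

Ignition mass of stage 1 = 28,900+2,140 + 3,570+233 + 568 = 35,411 kg.
Stage 1: m₀ = 35,411 kg, m_f = 35,411 − 28,900 = 6,511 kg; Δv = 334×9.81×ln(5.439) = 3276.5×1.6935 ≈ 5549 m/s.
Stage 2: m₀ = 4,371 kg, m_f = 4,371 − 3,570 = 801 kg; Δv = 283×9.81×ln(5.457) = 2776.2×1.6969 ≈ 4711 m/s.
Total Δv = 5549 + 4711 = 10260 m/s.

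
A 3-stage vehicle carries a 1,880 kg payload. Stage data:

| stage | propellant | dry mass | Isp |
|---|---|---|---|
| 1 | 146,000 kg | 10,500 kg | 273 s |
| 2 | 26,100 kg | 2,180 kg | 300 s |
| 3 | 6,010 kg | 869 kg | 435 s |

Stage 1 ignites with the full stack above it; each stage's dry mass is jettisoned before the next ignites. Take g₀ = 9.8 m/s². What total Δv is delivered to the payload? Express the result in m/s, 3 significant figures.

Δv ≈ 12300 m/s

Ignition mass of stage 1 = 146,000+10,500 + 26,100+2,180 + 6,010+869 + 1,880 = 193,539 kg.
Stage 1: m₀ = 193,539 kg, m_f = 193,539 − 146,000 = 47,539 kg; Δv = 273×9.8×ln(4.071) = 2675.4×1.4039 ≈ 3756 m/s.
Stage 2: m₀ = 37,039 kg, m_f = 37,039 − 26,100 = 10,939 kg; Δv = 300×9.8×ln(3.386) = 2940.0×1.2196 ≈ 3586 m/s.
Stage 3: m₀ = 8,759 kg, m_f = 8,759 − 6,010 = 2,749 kg; Δv = 435×9.8×ln(3.186) = 4263.0×1.1588 ≈ 4940 m/s.
Total Δv = 3756 + 3586 + 4940 = 12282 m/s.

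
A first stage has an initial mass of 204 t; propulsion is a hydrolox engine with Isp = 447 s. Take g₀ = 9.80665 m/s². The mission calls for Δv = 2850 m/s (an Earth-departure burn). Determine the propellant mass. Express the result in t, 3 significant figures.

propellant mass ≈ 97.5 t

v_e = Isp · g₀ = 447 × 9.80665 = 4383.6 m/s.
By the Tsiolkovsky rocket equation, m₀/m_f = exp(Δv / v_e) = exp(2850 / 4383.6) = exp(0.6502) = 1.9158.
m_f = 204 / 1.9158 = 106.483 t, so propellant = m₀ − m_f = 204 − 106.483 = 97.517 t.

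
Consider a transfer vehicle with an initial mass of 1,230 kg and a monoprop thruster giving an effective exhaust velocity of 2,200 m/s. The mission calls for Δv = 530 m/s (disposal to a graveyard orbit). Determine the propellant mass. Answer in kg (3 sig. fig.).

propellant mass ≈ 263 kg

m₀/m_f = exp(Δv / v_e) = exp(530 / 2200.0) = exp(0.2409) = 1.2724.
m_f = 1,230 / 1.2724 = 966.677 kg, so propellant = m₀ − m_f = 1,230 − 966.677 = 263.323 kg.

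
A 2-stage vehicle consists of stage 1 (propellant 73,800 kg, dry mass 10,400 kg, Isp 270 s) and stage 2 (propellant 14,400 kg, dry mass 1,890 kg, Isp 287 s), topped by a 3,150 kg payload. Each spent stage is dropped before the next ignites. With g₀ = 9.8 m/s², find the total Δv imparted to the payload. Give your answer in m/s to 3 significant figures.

Ignition mass of stage 1 = 73,800+10,400 + 14,400+1,890 + 3,150 = 103,640 kg.
Stage 1: m₀ = 103,640 kg, m_f = 103,640 − 73,800 = 29,840 kg; Δv = 270×9.8×ln(3.473) = 2646.0×1.2451 ≈ 3294 m/s.
Stage 2: m₀ = 19,440 kg, m_f = 19,440 − 14,400 = 5,040 kg; Δv = 287×9.8×ln(3.857) = 2812.6×1.3499 ≈ 3797 m/s.
Total Δv = 3294 + 3797 = 7091 m/s.

Δv ≈ 7090 m/s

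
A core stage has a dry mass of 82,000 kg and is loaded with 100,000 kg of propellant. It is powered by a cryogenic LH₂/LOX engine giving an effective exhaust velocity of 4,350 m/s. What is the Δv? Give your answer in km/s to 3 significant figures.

m₀ = m_dry + m_prop = 82,000 + 100,000 = 182,000 kg.
Rocket equation: Δv = v_e · ln(m₀/m_f) = 4350.0 × ln(2.22) = 4350.0 × 0.7973 ≈ 3468.2 m/s.

Δv ≈ 3.47 km/s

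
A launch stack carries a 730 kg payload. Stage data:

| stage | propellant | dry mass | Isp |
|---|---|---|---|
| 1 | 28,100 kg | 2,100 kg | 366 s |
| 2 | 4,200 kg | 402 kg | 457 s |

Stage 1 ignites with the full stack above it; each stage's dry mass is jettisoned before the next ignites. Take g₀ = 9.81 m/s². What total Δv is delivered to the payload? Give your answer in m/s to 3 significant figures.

Ignition mass of stage 1 = 28,100+2,100 + 4,200+402 + 730 = 35,532 kg.
Stage 1: m₀ = 35,532 kg, m_f = 35,532 − 28,100 = 7,432 kg; Δv = 366×9.81×ln(4.781) = 3590.5×1.5646 ≈ 5618 m/s.
Stage 2: m₀ = 5,332 kg, m_f = 5,332 − 4,200 = 1,132 kg; Δv = 457×9.81×ln(4.71) = 4483.2×1.5497 ≈ 6948 m/s.
Total Δv = 5618 + 6948 = 12566 m/s.

Δv ≈ 12600 m/s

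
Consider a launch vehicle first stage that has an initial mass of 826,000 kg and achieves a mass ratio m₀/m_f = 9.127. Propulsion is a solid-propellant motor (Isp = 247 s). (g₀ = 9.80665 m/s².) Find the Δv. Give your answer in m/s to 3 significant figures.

Δv ≈ 5360 m/s

v_e = Isp · g₀ = 247 × 9.80665 = 2422.2 m/s.
By the Tsiolkovsky rocket equation, Δv = v_e · ln(9.127) = 2422.2 × 2.2112 ≈ 5356.2 m/s.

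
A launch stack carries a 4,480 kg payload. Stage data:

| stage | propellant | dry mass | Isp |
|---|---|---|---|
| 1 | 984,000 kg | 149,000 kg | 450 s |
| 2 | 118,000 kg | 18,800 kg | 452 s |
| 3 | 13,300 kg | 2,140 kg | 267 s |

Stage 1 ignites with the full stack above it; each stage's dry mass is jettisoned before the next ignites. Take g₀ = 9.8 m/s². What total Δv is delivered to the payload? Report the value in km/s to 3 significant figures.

Ignition mass of stage 1 = 984,000+149,000 + 118,000+18,800 + 13,300+2,140 + 4,480 = 1,289,720 kg.
Stage 1: m₀ = 1,289,720 kg, m_f = 1,289,720 − 984,000 = 305,720 kg; Δv = 450×9.8×ln(4.219) = 4410.0×1.4395 ≈ 6348 m/s.
Stage 2: m₀ = 156,720 kg, m_f = 156,720 − 118,000 = 38,720 kg; Δv = 452×9.8×ln(4.048) = 4429.6×1.3981 ≈ 6193 m/s.
Stage 3: m₀ = 19,920 kg, m_f = 19,920 − 13,300 = 6,620 kg; Δv = 267×9.8×ln(3.009) = 2616.6×1.1016 ≈ 2883 m/s.
Total Δv = 6348 + 6193 + 2883 = 15424 m/s.

Δv ≈ 15.4 km/s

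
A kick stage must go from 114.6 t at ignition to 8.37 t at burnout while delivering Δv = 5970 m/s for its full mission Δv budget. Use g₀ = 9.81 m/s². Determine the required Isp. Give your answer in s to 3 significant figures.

ln(m₀/m_f) = ln(114600/8370) = ln(13.69) = 2.6168.
By the Tsiolkovsky rocket equation, v_e = Δv / ln(m₀/m_f) = 5970 / 2.6168 = 2281.4 m/s.
Isp = v_e / g₀ = 2281.4 / 9.81 = 232.6 s.

Isp ≈ 233 s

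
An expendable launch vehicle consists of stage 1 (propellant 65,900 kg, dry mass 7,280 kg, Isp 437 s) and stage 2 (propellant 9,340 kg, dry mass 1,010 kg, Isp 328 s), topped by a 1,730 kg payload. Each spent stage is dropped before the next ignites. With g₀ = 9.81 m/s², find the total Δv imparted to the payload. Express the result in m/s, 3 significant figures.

Ignition mass of stage 1 = 65,900+7,280 + 9,340+1,010 + 1,730 = 85,260 kg.
Stage 1: m₀ = 85,260 kg, m_f = 85,260 − 65,900 = 19,360 kg; Δv = 437×9.81×ln(4.404) = 4287.0×1.4825 ≈ 6355 m/s.
Stage 2: m₀ = 12,080 kg, m_f = 12,080 − 9,340 = 2,740 kg; Δv = 328×9.81×ln(4.409) = 3217.7×1.4836 ≈ 4774 m/s.
Total Δv = 6355 + 4774 = 11129 m/s.

Δv ≈ 11100 m/s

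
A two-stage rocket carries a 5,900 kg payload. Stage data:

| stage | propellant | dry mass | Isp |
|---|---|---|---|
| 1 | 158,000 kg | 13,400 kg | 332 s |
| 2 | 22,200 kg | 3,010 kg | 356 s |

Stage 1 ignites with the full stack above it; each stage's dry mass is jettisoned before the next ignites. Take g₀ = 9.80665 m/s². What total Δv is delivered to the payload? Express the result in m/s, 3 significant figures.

Δv ≈ 9300 m/s

Ignition mass of stage 1 = 158,000+13,400 + 22,200+3,010 + 5,900 = 202,510 kg.
Stage 1: m₀ = 202,510 kg, m_f = 202,510 − 158,000 = 44,510 kg; Δv = 332×9.80665×ln(4.55) = 3255.8×1.5151 ≈ 4933 m/s.
Stage 2: m₀ = 31,110 kg, m_f = 31,110 − 22,200 = 8,910 kg; Δv = 356×9.80665×ln(3.492) = 3491.2×1.2504 ≈ 4365 m/s.
Total Δv = 4933 + 4365 = 9298 m/s.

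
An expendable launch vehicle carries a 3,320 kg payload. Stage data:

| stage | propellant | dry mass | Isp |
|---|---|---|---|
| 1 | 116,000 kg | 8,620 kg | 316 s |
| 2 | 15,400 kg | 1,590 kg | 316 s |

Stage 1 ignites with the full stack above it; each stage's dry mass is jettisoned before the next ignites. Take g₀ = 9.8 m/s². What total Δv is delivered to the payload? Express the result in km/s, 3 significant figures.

Δv ≈ 9.39 km/s

Ignition mass of stage 1 = 116,000+8,620 + 15,400+1,590 + 3,320 = 144,930 kg.
Stage 1: m₀ = 144,930 kg, m_f = 144,930 − 116,000 = 28,930 kg; Δv = 316×9.8×ln(5.01) = 3096.8×1.6114 ≈ 4990 m/s.
Stage 2: m₀ = 20,310 kg, m_f = 20,310 − 15,400 = 4,910 kg; Δv = 316×9.8×ln(4.136) = 3096.8×1.4198 ≈ 4397 m/s.
Total Δv = 4990 + 4397 = 9387 m/s.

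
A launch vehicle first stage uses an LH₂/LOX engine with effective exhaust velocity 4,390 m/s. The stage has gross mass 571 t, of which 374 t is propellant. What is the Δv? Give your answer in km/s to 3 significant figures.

m_f = m₀ − m_prop = 571 − 374 = 197 t.
By the Tsiolkovsky rocket equation, Δv = v_e · ln(m₀/m_f) = 4390.0 × ln(2.898) = 4390.0 × 1.0642 ≈ 4671.8 m/s.

Δv ≈ 4.67 km/s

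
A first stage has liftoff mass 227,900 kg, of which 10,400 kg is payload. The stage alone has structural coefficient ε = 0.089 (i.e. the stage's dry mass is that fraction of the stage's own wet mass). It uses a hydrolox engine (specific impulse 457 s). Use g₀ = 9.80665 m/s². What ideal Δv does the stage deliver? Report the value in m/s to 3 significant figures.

Δv ≈ 9120 m/s

Stage wet mass = m₀ − payload = 227,900 − 10,400 = 217,500 kg.
Stage dry mass = ε × stage wet mass = 0.089 × 217,500 = 19,357.5 kg.
Burnout mass m_f = stage dry + payload = 19,357.5 + 10,400 = 29,757.5 kg.
v_e = Isp · g₀ = 457 × 9.80665 = 4481.6 m/s.
By the Tsiolkovsky rocket equation, Δv = v_e · ln(227,900/29,757.5) = 4481.6 × ln(7.659) = 4481.6 × 2.0358 ≈ 9124 m/s.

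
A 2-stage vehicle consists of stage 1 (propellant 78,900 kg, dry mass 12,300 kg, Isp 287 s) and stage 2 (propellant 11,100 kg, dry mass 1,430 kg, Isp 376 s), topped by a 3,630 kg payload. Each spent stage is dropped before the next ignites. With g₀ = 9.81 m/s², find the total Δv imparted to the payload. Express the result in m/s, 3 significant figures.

Δv ≈ 8020 m/s

Ignition mass of stage 1 = 78,900+12,300 + 11,100+1,430 + 3,630 = 107,360 kg.
Stage 1: m₀ = 107,360 kg, m_f = 107,360 − 78,900 = 28,460 kg; Δv = 287×9.81×ln(3.772) = 2815.5×1.3277 ≈ 3738 m/s.
Stage 2: m₀ = 16,160 kg, m_f = 16,160 − 11,100 = 5,060 kg; Δv = 376×9.81×ln(3.194) = 3688.6×1.1612 ≈ 4283 m/s.
Total Δv = 3738 + 4283 = 8021 m/s.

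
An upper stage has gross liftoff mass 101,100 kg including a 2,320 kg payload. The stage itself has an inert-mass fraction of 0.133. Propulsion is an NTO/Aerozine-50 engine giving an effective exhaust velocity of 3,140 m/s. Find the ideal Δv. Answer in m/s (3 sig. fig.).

Δv ≈ 5900 m/s

Stage wet mass = m₀ − payload = 101,100 − 2,320 = 98,780 kg.
Stage dry mass = ε × stage wet mass = 0.133 × 98,780 = 13,137.7 kg.
Burnout mass m_f = stage dry + payload = 13,137.7 + 2,320 = 15,457.7 kg.
From the ideal rocket equation, Δv = v_e · ln(101,100/15,457.7) = 3140.0 × ln(6.54) = 3140.0 × 1.8780 ≈ 5897 m/s.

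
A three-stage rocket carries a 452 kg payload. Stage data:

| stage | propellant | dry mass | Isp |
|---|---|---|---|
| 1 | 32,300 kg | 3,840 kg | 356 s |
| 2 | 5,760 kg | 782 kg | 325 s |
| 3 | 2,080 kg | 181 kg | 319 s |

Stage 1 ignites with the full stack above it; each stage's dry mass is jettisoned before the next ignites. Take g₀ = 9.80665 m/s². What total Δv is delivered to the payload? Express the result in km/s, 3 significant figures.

Δv ≈ 12.0 km/s

Ignition mass of stage 1 = 32,300+3,840 + 5,760+782 + 2,080+181 + 452 = 45,395 kg.
Stage 1: m₀ = 45,395 kg, m_f = 45,395 − 32,300 = 13,095 kg; Δv = 356×9.80665×ln(3.467) = 3491.2×1.2432 ≈ 4340 m/s.
Stage 2: m₀ = 9,255 kg, m_f = 9,255 − 5,760 = 3,495 kg; Δv = 325×9.80665×ln(2.648) = 3187.2×0.9738 ≈ 3104 m/s.
Stage 3: m₀ = 2,713 kg, m_f = 2,713 − 2,080 = 633 kg; Δv = 319×9.80665×ln(4.286) = 3128.3×1.4553 ≈ 4553 m/s.
Total Δv = 4340 + 3104 + 4553 = 11997 m/s.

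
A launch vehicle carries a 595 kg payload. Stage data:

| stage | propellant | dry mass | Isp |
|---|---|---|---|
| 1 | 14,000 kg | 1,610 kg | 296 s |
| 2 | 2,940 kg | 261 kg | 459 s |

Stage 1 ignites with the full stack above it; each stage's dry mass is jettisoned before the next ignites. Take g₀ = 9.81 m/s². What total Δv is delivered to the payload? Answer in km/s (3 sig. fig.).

Δv ≈ 10.4 km/s

Ignition mass of stage 1 = 14,000+1,610 + 2,940+261 + 595 = 19,406 kg.
Stage 1: m₀ = 19,406 kg, m_f = 19,406 − 14,000 = 5,406 kg; Δv = 296×9.81×ln(3.59) = 2903.8×1.2781 ≈ 3711 m/s.
Stage 2: m₀ = 3,796 kg, m_f = 3,796 − 2,940 = 856 kg; Δv = 459×9.81×ln(4.435) = 4502.8×1.4894 ≈ 6707 m/s.
Total Δv = 3711 + 6707 = 10418 m/s.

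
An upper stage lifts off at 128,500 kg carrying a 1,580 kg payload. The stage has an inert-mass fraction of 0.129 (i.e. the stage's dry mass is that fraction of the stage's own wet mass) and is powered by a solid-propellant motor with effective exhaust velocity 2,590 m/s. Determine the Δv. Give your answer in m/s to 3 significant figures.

Stage wet mass = m₀ − payload = 128,500 − 1,580 = 126,920 kg.
Stage dry mass = ε × stage wet mass = 0.129 × 126,920 = 16,372.7 kg.
Burnout mass m_f = stage dry + payload = 16,372.7 + 1,580 = 17,952.7 kg.
Using Δv = v_e ln(m₀/m_f): Δv = v_e · ln(128,500/17,952.7) = 2590.0 × ln(7.158) = 2590.0 × 1.9682 ≈ 5098 m/s.

Δv ≈ 5100 m/s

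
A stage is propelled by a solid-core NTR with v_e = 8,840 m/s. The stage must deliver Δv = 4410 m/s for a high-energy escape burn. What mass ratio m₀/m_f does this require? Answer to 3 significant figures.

By the Tsiolkovsky rocket equation, m₀/m_f = exp(Δv / v_e) = exp(4410 / 8840.0) = exp(0.4989) = 1.6469.

mass ratio ≈ 1.65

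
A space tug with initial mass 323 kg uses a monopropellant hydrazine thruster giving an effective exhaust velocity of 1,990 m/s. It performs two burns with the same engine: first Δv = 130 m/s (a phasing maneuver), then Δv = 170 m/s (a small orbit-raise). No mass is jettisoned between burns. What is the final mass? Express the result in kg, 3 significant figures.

After the first burn: m = 323 × exp(−130/1990.0) = 323 × 0.93676 = 302.573 kg.
After the second burn: m = 302.573 × exp(−170/1990.0) = 302.573 × 0.91812 = 277.798 kg.

final mass ≈ 278 kg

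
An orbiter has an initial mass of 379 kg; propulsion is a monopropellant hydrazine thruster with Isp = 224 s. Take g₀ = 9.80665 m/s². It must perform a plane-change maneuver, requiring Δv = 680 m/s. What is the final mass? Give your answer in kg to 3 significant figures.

v_e = Isp · g₀ = 224 × 9.80665 = 2196.7 m/s.
m₀/m_f = exp(Δv / v_e) = exp(680 / 2196.7) = exp(0.3096) = 1.3628.
m_f = m₀ / 1.3628 = 379 / 1.3628 = 278.104 kg.

final mass ≈ 278 kg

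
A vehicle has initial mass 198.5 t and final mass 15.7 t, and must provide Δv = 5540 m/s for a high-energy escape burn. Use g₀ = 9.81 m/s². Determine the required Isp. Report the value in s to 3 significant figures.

Isp ≈ 223 s

ln(m₀/m_f) = ln(198500/15700) = ln(12.64) = 2.5371.
From the ideal rocket equation, v_e = Δv / ln(m₀/m_f) = 5540 / 2.5371 = 2183.6 m/s.
Isp = v_e / g₀ = 2183.6 / 9.81 = 222.6 s.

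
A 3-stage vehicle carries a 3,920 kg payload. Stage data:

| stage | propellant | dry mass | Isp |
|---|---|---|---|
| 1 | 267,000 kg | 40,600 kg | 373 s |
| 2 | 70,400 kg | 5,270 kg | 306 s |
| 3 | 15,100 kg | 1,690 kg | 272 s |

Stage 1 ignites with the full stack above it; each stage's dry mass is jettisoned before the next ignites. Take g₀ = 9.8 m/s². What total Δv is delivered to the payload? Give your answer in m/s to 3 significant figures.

Ignition mass of stage 1 = 267,000+40,600 + 70,400+5,270 + 15,100+1,690 + 3,920 = 403,980 kg.
Stage 1: m₀ = 403,980 kg, m_f = 403,980 − 267,000 = 136,980 kg; Δv = 373×9.8×ln(2.949) = 3655.4×1.0815 ≈ 3953 m/s.
Stage 2: m₀ = 96,380 kg, m_f = 96,380 − 70,400 = 25,980 kg; Δv = 306×9.8×ln(3.71) = 2998.8×1.3110 ≈ 3931 m/s.
Stage 3: m₀ = 20,710 kg, m_f = 20,710 − 15,100 = 5,610 kg; Δv = 272×9.8×ln(3.692) = 2665.6×1.3061 ≈ 3481 m/s.
Total Δv = 3953 + 3931 + 3481 = 11365 m/s.

Δv ≈ 11400 m/s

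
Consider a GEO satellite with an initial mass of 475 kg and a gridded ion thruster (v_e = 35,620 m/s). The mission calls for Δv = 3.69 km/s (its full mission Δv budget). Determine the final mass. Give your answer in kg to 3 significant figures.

Rocket equation: m₀/m_f = exp(Δv / v_e) = exp(3690 / 35620.0) = exp(0.1036) = 1.1091.
m_f = m₀ / 1.1091 = 475 / 1.1091 = 428.275 kg.

final mass ≈ 428 kg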